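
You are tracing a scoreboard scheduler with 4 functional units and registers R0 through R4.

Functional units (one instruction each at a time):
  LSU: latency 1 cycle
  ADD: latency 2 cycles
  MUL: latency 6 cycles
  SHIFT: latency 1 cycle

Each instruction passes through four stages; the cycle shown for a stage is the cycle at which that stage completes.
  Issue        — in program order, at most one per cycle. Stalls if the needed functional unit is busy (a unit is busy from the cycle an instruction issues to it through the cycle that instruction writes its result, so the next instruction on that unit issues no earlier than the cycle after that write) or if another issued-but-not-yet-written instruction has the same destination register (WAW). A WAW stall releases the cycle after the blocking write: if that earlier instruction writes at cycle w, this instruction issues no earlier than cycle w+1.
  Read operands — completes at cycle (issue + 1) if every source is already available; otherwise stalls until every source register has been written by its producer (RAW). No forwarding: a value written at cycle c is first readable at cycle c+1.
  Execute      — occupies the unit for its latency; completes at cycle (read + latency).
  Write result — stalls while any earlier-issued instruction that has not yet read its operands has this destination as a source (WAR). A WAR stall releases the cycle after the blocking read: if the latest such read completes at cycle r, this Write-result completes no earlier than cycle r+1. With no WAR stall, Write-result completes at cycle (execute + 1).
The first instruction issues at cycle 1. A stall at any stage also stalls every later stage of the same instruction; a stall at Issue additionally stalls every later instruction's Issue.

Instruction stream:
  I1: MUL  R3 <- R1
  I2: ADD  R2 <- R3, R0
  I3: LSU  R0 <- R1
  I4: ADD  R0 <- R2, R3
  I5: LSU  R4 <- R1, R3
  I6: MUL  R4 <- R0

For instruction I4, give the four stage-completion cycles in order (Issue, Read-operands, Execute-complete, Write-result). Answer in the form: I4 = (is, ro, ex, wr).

I1 -> (1, 2, 8, 9)
I2 -> (2, 10, 12, 13)  // RAW R3: wait I1 write@9
I3 -> (3, 4, 5, 11)  // WAR R0: wait I2 read@10
I4 -> (14, 15, 17, 18)  // struct: ADD busy until I2 writes@13
I5 -> (15, 16, 17, 18)
I6 -> (19, 20, 26, 27)  // WAW R4: wait I5 write@18

I4 = (14, 15, 17, 18)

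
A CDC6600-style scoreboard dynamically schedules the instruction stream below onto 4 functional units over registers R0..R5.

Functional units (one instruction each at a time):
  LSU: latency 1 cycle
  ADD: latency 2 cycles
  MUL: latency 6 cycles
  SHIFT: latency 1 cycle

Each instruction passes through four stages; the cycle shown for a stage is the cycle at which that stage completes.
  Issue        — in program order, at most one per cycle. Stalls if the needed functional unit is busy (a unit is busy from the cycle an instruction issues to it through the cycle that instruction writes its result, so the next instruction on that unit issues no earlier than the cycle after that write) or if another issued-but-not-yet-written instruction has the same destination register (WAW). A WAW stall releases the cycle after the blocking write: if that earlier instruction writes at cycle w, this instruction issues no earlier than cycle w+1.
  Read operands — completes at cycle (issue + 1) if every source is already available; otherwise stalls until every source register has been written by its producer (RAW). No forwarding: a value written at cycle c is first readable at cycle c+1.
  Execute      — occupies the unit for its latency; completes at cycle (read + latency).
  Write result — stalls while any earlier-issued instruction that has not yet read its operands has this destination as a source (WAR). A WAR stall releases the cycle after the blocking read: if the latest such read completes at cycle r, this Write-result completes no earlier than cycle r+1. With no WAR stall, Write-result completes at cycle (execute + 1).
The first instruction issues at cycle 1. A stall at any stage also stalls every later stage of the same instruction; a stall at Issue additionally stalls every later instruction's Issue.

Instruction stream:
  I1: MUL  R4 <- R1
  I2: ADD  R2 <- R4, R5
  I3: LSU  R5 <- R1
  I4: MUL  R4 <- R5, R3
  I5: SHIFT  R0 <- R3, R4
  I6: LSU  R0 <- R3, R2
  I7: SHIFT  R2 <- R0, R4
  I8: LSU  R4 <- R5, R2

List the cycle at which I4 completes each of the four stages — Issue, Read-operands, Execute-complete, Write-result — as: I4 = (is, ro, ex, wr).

[1] I1 dispatched to MUL
[2] I1 operands ready, I2 dispatched to ADD
[3] I3 dispatched to LSU
[4] I3 operands ready
[5] I3 complete
[8] I1 complete
[9] R4←I1
[10] I2 operands ready, I4 dispatched to MUL
[11] R5←I3, I5 dispatched to SHIFT
[12] I2 complete, I4 operands ready
[13] R2←I2
[18] I4 complete
[19] R4←I4
[20] I5 operands ready
[21] I5 complete
[22] R0←I5
[23] I6 dispatched to LSU
[24] I6 operands ready, I7 dispatched to SHIFT
[25] I6 complete
[26] R0←I6
[27] I7 operands ready, I8 dispatched to LSU
[28] I7 complete
[29] R2←I7
[30] I8 operands ready
[31] I8 complete
[32] R4←I8

I4 = (10, 12, 18, 19)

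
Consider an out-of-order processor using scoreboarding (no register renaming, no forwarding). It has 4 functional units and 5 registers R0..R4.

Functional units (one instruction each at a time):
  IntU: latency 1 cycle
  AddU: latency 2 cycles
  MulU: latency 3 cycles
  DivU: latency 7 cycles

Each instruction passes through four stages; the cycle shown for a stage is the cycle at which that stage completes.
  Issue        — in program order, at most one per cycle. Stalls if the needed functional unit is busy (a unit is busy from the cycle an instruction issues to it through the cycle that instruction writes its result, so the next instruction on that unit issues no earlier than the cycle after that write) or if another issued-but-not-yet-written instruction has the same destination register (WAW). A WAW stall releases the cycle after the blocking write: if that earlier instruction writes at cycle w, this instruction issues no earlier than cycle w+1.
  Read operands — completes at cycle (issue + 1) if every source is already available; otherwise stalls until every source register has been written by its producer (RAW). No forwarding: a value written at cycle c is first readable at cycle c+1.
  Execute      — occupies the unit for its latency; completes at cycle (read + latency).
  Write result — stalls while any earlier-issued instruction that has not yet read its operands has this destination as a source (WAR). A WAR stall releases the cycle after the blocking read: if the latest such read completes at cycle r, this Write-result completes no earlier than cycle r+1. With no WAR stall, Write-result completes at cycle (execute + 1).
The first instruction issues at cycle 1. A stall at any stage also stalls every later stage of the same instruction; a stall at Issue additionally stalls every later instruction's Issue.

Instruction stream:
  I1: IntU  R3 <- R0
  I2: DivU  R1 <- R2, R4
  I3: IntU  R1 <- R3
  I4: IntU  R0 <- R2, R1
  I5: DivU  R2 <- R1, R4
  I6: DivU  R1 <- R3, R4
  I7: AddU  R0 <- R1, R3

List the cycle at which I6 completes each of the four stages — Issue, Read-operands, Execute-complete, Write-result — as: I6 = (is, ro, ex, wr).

I6 = (27, 28, 35, 36)

cycle 1: issue I1 (IntU)
cycle 2: I1 read-ops | issue I2 (DivU)
cycle 3: I1 finished on IntU | I2 read-ops
cycle 4: I1→R3
cycle 10: I2 finished on DivU
cycle 11: I2→R1
cycle 12: issue I3 (IntU)
cycle 13: I3 read-ops
cycle 14: I3 finished on IntU
cycle 15: I3→R1
cycle 16: issue I4 (IntU)
cycle 17: I4 read-ops | issue I5 (DivU)
cycle 18: I4 finished on IntU | I5 read-ops
cycle 19: I4→R0
cycle 25: I5 finished on DivU
cycle 26: I5→R2
cycle 27: issue I6 (DivU)
cycle 28: I6 read-ops | issue I7 (AddU)
cycle 35: I6 finished on DivU
cycle 36: I6→R1
cycle 37: I7 read-ops
cycle 39: I7 finished on AddU
cycle 40: I7→R0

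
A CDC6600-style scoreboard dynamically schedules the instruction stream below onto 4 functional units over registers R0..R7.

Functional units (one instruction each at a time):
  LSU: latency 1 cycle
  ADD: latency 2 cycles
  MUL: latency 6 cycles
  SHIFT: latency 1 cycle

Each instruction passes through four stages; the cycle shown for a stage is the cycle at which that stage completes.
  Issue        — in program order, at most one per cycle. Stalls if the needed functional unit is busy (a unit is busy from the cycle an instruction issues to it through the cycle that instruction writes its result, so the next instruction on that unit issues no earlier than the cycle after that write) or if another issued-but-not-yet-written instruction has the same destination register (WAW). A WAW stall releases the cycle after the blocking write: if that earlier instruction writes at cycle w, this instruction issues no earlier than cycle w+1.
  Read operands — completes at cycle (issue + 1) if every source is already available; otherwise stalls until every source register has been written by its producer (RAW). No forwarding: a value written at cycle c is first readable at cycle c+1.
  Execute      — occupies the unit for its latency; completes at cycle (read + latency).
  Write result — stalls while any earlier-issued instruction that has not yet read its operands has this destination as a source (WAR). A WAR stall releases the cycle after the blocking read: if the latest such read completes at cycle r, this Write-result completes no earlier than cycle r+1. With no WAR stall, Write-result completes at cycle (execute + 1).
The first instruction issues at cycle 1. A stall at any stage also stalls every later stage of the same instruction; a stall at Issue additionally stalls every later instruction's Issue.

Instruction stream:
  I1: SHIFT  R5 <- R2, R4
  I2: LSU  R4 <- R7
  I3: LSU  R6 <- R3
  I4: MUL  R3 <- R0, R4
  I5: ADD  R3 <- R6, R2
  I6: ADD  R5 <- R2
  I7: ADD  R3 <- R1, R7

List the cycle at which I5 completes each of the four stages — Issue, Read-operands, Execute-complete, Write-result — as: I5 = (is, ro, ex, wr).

I5 = (16, 17, 19, 20)

I1 -> (1, 2, 3, 4)
I2 -> (2, 3, 4, 5)
I3 -> (6, 7, 8, 9)  // struct: LSU busy until I2 writes@5
I4 -> (7, 8, 14, 15)
I5 -> (16, 17, 19, 20)  // WAW R3: wait I4 write@15
I6 -> (21, 22, 24, 25)  // struct: ADD busy until I5 writes@20
I7 -> (26, 27, 29, 30)  // struct: ADD busy until I6 writes@25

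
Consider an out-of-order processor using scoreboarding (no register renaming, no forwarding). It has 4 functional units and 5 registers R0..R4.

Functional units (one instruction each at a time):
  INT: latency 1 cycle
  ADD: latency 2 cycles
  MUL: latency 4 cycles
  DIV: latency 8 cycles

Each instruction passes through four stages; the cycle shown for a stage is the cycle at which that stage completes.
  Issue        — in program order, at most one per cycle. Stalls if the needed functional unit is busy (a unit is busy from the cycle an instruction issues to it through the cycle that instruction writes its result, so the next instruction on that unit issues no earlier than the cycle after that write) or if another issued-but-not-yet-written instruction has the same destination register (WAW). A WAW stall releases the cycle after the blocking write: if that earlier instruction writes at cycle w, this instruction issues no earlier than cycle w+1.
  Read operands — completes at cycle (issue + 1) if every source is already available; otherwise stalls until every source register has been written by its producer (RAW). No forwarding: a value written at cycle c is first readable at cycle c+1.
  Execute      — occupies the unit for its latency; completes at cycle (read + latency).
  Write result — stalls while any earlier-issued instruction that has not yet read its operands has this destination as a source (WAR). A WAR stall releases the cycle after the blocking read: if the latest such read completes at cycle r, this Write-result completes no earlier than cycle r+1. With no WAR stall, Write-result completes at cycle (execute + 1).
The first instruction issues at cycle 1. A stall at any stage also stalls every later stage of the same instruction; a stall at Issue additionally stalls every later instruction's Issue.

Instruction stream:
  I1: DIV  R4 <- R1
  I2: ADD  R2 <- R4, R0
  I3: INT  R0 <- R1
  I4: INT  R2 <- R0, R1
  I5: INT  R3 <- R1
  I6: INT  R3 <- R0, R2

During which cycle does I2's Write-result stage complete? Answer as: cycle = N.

[1] I1→DIV
[2] I1 RO, I2→ADD
[3] I3→INT
[4] I3 RO
[5] I3 EX
[10] I1 EX
[11] I1 WR R4
[12] I2 RO
[13] I3 WR R0
[14] I2 EX
[15] I2 WR R2
[16] I4→INT
[17] I4 RO
[18] I4 EX
[19] I4 WR R2
[20] I5→INT
[21] I5 RO
[22] I5 EX
[23] I5 WR R3
[24] I6→INT
[25] I6 RO
[26] I6 EX
[27] I6 WR R3

cycle = 15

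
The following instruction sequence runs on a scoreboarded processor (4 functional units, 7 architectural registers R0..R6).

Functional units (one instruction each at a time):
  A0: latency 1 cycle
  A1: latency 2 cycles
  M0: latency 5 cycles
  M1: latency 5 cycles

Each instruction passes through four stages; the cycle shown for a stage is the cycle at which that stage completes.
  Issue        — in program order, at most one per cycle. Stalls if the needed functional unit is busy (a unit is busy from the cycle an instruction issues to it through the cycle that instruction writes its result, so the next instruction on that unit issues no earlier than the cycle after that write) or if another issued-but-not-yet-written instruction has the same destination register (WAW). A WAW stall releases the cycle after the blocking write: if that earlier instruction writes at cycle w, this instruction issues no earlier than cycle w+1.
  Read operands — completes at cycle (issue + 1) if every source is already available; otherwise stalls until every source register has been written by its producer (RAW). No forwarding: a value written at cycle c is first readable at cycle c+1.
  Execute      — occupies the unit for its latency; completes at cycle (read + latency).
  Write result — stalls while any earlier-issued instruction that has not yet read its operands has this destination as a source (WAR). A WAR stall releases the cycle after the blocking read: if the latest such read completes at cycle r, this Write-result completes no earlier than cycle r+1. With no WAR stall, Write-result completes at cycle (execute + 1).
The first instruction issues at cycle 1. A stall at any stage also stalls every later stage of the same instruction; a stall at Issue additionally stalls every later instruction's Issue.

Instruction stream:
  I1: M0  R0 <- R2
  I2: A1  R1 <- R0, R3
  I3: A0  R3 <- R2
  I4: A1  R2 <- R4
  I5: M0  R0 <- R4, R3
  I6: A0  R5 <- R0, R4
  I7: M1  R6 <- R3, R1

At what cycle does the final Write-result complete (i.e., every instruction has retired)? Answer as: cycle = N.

cycle = 24

I1: IS=1 RO=2 EX=7 WR=8
I2: IS=2 RO=9 EX=11 WR=12  [RAW R0: wait I1 write@8]
I3: IS=3 RO=4 EX=5 WR=10  [WAR R3: wait I2 read@9]
I4: IS=13 RO=14 EX=16 WR=17  [struct: A1 busy until I2 writes@12]
I5: IS=14 RO=15 EX=20 WR=21
I6: IS=15 RO=22 EX=23 WR=24  [RAW R0: wait I5 write@21]
I7: IS=16 RO=17 EX=22 WR=23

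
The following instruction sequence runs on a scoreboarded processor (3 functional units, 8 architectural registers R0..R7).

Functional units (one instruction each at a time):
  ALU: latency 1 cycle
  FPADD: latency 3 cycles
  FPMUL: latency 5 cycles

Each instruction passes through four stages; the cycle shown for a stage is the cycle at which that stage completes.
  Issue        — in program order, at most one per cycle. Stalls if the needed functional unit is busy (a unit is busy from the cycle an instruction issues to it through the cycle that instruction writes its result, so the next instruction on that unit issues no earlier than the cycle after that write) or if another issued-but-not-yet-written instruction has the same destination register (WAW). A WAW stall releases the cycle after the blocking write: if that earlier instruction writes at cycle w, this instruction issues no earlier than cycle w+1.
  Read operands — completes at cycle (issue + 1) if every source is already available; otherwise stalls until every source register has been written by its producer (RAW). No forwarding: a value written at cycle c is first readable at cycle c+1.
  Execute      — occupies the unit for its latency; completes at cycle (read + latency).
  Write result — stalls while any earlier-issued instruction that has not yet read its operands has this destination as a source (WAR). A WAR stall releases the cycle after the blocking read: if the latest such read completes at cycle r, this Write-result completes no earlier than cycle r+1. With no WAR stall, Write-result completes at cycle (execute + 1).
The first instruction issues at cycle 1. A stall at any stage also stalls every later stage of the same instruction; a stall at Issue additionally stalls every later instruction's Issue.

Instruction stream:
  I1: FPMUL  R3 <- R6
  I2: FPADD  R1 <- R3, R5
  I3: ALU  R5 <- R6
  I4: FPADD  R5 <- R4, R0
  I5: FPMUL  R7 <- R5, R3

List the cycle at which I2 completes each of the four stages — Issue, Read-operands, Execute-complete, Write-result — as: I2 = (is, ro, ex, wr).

I1  is:1  ro:2  ex:7  wr:8
I2  is:2  ro:9  ex:12  wr:13  — RAW R3: wait I1 write@8
I3  is:3  ro:4  ex:5  wr:10  — WAR R5: wait I2 read@9
I4  is:14  ro:15  ex:18  wr:19  — struct: FPADD busy until I2 writes@13
I5  is:15  ro:20  ex:25  wr:26  — RAW R5: wait I4 write@19

I2 = (2, 9, 12, 13)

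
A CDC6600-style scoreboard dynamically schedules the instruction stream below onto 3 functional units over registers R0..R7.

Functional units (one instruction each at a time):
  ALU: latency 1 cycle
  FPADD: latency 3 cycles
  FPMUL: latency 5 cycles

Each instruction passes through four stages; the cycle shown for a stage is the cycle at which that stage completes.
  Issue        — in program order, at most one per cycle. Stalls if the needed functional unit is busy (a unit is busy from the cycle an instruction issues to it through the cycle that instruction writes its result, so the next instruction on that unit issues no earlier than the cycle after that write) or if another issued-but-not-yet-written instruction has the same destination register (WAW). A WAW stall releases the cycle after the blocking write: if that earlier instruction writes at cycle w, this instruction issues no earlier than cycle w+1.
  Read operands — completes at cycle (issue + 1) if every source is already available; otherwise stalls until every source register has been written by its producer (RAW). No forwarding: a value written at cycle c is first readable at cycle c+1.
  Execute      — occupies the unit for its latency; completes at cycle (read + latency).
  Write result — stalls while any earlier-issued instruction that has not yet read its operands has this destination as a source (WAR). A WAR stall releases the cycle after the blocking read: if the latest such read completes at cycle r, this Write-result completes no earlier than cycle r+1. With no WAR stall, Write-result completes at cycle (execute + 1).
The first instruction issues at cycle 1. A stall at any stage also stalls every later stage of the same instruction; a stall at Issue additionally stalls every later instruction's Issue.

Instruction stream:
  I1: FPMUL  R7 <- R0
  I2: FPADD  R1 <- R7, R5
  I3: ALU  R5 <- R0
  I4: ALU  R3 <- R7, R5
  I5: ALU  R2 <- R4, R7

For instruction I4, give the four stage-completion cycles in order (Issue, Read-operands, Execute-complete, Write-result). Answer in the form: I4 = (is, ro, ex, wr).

1) issue 1, read 2, done 7, write 8
2) issue 2, read 9, done 12, write 13  <RAW R7: wait I1 write@8>
3) issue 3, read 4, done 5, write 10  <WAR R5: wait I2 read@9>
4) issue 11, read 12, done 13, write 14  <struct: ALU busy until I3 writes@10>
5) issue 15, read 16, done 17, write 18  <struct: ALU busy until I4 writes@14>

I4 = (11, 12, 13, 14)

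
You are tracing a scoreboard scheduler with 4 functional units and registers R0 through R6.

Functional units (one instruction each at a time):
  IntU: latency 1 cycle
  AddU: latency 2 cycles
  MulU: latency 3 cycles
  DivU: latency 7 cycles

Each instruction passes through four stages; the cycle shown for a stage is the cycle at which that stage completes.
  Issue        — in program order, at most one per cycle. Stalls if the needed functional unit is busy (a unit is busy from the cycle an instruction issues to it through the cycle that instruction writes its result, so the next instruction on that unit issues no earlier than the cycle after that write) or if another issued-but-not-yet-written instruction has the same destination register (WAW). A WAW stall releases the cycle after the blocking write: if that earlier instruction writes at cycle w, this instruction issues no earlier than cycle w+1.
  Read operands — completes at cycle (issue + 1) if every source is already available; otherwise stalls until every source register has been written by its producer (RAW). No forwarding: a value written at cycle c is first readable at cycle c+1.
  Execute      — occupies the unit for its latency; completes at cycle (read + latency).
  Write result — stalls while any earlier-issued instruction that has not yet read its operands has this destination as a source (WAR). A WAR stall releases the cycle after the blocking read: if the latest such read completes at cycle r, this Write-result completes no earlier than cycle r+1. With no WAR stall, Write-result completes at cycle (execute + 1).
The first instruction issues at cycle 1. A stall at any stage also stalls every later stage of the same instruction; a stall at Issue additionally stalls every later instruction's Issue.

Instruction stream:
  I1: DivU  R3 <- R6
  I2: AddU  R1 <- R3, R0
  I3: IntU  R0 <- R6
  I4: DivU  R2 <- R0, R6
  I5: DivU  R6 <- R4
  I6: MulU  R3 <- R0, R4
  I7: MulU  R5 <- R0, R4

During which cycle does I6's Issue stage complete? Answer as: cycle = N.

cycle = 23

t=1  issue I1 (DivU)
t=2  I1 read-ops, issue I2 (AddU)
t=3  issue I3 (IntU)
t=4  I3 read-ops
t=5  I3 finished on IntU
t=9  I1 finished on DivU
t=10  I1→R3
t=11  I2 read-ops, issue I4 (DivU)
t=12  I3→R0
t=13  I2 finished on AddU, I4 read-ops
t=14  I2→R1
t=20  I4 finished on DivU
t=21  I4→R2
t=22  issue I5 (DivU)
t=23  I5 read-ops, issue I6 (MulU)
t=24  I6 read-ops
t=27  I6 finished on MulU
t=28  I6→R3
t=29  issue I7 (MulU)
t=30  I5 finished on DivU, I7 read-ops
t=31  I5→R6
t=33  I7 finished on MulU
t=34  I7→R5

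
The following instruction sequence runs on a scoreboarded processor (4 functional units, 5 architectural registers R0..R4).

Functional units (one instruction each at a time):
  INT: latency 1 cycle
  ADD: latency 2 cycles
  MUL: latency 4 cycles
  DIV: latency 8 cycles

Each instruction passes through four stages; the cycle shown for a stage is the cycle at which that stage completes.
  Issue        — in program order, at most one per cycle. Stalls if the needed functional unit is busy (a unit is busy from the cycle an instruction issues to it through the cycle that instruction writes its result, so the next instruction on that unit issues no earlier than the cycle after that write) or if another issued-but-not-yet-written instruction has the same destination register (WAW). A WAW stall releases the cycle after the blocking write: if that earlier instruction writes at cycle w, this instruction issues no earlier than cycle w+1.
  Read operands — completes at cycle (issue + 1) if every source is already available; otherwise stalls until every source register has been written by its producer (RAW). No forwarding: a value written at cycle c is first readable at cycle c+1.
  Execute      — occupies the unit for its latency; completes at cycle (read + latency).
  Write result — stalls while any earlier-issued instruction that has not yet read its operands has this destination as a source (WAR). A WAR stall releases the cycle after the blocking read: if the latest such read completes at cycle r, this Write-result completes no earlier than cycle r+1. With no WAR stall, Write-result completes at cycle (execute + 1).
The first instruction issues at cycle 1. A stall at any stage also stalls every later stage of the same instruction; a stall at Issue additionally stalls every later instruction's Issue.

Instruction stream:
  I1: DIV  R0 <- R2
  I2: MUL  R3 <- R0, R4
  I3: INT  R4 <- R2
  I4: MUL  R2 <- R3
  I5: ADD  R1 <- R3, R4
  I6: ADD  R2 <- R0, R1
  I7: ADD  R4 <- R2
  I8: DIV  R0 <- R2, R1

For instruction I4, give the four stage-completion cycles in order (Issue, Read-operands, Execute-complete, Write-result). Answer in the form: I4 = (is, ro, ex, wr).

c1: issue I1 (DIV)
c2: I1 read-ops; issue I2 (MUL)
c3: issue I3 (INT)
c4: I3 read-ops
c5: I3 finished on INT
c10: I1 finished on DIV
c11: I1→R0
c12: I2 read-ops
c13: I3→R4
c16: I2 finished on MUL
c17: I2→R3
c18: issue I4 (MUL)
c19: I4 read-ops; issue I5 (ADD)
c20: I5 read-ops
c22: I5 finished on ADD
c23: I4 finished on MUL; I5→R1
c24: I4→R2
c25: issue I6 (ADD)
c26: I6 read-ops
c28: I6 finished on ADD
c29: I6→R2
c30: issue I7 (ADD)
c31: I7 read-ops; issue I8 (DIV)
c32: I8 read-ops
c33: I7 finished on ADD
c34: I7→R4
c40: I8 finished on DIV
c41: I8→R0

I4 = (18, 19, 23, 24)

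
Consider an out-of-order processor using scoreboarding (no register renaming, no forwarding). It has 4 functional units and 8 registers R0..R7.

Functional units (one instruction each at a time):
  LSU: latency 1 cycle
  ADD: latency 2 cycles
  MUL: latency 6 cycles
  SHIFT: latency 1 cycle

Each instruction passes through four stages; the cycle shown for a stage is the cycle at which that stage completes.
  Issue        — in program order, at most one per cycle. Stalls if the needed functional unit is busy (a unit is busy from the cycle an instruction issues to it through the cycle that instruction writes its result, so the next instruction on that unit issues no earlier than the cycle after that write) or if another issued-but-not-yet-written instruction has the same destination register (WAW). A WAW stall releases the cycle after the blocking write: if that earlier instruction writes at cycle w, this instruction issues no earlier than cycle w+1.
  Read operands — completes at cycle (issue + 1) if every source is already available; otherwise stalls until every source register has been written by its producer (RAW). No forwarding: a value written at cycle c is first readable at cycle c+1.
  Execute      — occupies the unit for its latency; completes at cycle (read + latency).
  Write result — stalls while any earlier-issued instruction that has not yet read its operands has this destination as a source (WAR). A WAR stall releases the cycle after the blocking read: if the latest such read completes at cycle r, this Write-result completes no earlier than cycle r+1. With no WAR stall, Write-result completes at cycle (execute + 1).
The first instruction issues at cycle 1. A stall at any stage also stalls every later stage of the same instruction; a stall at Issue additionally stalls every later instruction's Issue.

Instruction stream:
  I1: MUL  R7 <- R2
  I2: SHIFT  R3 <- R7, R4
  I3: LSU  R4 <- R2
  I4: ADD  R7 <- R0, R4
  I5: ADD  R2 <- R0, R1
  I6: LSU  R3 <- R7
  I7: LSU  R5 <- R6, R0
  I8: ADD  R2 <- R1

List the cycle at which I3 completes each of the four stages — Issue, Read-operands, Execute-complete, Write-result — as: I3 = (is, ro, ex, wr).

[1] I1 issues→MUL
[2] I1 reads, I2 issues→SHIFT
[3] I3 issues→LSU
[4] I3 reads
[5] I3 exec-done
[8] I1 exec-done
[9] I1 writes R7
[10] I2 reads, I4 issues→ADD
[11] I2 exec-done, I3 writes R4
[12] I2 writes R3, I4 reads
[14] I4 exec-done
[15] I4 writes R7
[16] I5 issues→ADD
[17] I5 reads, I6 issues→LSU
[18] I6 reads
[19] I5 exec-done, I6 exec-done
[20] I5 writes R2, I6 writes R3
[21] I7 issues→LSU
[22] I7 reads, I8 issues→ADD
[23] I7 exec-done, I8 reads
[24] I7 writes R5
[25] I8 exec-done
[26] I8 writes R2

I3 = (3, 4, 5, 11)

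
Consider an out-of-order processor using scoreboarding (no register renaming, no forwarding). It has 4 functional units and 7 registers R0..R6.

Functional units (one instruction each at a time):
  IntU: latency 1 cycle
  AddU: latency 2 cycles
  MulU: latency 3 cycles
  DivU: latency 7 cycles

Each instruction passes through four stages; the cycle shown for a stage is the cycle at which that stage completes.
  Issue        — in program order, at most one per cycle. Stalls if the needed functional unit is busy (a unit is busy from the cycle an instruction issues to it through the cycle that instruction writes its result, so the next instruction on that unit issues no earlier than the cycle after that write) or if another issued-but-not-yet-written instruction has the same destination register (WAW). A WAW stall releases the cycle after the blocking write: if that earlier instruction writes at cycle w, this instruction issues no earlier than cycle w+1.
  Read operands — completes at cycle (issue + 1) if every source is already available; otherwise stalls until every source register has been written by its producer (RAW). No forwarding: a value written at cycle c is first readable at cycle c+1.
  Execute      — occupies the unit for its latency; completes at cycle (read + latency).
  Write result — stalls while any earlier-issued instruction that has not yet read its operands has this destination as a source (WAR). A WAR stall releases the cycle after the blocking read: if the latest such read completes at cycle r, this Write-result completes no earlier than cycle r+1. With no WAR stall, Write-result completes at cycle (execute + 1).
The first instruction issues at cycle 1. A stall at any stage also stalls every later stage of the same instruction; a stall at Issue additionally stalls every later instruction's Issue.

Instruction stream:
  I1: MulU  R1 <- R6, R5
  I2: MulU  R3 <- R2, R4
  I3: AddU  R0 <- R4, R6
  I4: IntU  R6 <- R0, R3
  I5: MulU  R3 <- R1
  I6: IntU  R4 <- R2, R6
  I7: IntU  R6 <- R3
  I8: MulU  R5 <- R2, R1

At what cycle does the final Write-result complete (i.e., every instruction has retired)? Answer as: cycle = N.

cycle = 26

I1 -> (1, 2, 5, 6)
I2 -> (7, 8, 11, 12)  // struct: MulU busy until I1 writes@6
I3 -> (8, 9, 11, 12)
I4 -> (9, 13, 14, 15)  // RAW R0: wait I3 write@12, RAW R3: wait I2 write@12
I5 -> (13, 14, 17, 18)  // struct: MulU busy until I2 writes@12
I6 -> (16, 17, 18, 19)  // struct: IntU busy until I4 writes@15
I7 -> (20, 21, 22, 23)  // struct: IntU busy until I6 writes@19
I8 -> (21, 22, 25, 26)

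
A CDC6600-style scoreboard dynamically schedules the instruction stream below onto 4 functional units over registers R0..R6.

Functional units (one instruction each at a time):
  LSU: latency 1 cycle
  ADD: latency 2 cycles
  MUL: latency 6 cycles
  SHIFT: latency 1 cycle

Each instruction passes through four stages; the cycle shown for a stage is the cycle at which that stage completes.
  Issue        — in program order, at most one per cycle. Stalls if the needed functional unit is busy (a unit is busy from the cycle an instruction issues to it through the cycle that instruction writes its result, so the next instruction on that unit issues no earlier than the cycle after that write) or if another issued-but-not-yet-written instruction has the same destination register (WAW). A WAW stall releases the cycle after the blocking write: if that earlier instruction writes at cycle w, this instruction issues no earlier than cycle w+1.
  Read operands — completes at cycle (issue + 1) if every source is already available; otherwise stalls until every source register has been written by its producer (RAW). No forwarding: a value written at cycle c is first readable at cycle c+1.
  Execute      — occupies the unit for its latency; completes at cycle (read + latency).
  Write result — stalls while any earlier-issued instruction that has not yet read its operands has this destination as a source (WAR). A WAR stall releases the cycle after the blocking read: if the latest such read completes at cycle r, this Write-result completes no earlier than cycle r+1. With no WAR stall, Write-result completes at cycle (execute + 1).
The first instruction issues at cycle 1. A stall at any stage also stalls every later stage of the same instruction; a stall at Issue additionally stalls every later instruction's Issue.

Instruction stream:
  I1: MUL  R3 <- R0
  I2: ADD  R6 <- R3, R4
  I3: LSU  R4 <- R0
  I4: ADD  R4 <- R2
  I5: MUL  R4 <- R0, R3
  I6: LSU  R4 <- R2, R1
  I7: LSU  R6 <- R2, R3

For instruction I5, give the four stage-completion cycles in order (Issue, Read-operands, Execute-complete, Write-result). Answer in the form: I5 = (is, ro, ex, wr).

c1: issue I1 (MUL)
c2: I1 read-ops · issue I2 (ADD)
c3: issue I3 (LSU)
c4: I3 read-ops
c5: I3 finished on LSU
c8: I1 finished on MUL
c9: I1→R3
c10: I2 read-ops
c11: I3→R4
c12: I2 finished on ADD
c13: I2→R6
c14: issue I4 (ADD)
c15: I4 read-ops
c17: I4 finished on ADD
c18: I4→R4
c19: issue I5 (MUL)
c20: I5 read-ops
c26: I5 finished on MUL
c27: I5→R4
c28: issue I6 (LSU)
c29: I6 read-ops
c30: I6 finished on LSU
c31: I6→R4
c32: issue I7 (LSU)
c33: I7 read-ops
c34: I7 finished on LSU
c35: I7→R6

I5 = (19, 20, 26, 27)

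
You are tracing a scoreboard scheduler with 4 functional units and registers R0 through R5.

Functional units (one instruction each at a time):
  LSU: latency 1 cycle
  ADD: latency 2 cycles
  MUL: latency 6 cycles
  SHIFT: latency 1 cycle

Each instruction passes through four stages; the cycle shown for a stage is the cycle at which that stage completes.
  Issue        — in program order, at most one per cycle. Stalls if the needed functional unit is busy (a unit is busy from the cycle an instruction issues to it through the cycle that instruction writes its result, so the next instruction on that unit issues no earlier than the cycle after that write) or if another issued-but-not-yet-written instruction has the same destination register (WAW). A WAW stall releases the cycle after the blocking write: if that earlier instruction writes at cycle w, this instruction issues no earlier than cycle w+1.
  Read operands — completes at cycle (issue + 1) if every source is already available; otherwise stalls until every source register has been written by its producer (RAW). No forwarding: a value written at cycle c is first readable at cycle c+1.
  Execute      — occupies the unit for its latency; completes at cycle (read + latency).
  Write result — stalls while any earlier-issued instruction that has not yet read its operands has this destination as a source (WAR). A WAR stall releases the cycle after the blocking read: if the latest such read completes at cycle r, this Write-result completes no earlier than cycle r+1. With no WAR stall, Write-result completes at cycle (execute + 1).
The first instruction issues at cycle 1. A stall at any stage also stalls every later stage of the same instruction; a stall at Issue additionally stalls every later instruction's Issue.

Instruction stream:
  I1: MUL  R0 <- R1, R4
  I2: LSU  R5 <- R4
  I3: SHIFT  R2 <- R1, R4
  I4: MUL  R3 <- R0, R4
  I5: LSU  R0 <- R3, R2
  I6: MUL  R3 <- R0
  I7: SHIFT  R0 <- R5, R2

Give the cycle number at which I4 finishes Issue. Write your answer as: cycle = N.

1) issue 1, read 2, done 8, write 9
2) issue 2, read 3, done 4, write 5
3) issue 3, read 4, done 5, write 6
4) issue 10, read 11, done 17, write 18  <struct: MUL busy until I1 writes@9>
5) issue 11, read 19, done 20, write 21  <RAW R3: wait I4 write@18>
6) issue 19, read 22, done 28, write 29  <struct: MUL busy until I4 writes@18 / RAW R0: wait I5 write@21>
7) issue 22, read 23, done 24, write 25  <WAW R0: wait I5 write@21>

cycle = 10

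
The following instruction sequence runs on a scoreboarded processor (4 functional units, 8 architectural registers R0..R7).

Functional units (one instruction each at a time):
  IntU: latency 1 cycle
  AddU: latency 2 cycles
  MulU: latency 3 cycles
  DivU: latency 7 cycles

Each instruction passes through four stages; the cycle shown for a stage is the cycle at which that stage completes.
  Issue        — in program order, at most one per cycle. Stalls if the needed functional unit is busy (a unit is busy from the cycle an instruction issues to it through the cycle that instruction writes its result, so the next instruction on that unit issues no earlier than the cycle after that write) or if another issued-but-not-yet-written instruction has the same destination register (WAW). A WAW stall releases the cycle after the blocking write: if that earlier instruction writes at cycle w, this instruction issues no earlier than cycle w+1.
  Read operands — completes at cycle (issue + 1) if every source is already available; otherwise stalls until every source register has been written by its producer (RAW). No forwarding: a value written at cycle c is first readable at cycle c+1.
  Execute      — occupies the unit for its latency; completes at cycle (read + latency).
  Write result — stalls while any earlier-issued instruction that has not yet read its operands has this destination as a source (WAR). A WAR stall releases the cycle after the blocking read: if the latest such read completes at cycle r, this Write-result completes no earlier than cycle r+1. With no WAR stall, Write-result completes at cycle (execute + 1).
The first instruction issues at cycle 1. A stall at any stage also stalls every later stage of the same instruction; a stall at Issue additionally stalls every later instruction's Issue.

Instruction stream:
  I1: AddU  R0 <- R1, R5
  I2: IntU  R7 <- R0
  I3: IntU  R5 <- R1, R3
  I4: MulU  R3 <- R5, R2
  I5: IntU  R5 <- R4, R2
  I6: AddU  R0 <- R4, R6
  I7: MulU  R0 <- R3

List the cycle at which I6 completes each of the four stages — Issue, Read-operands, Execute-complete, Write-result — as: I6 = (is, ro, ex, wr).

I1: IS=1 RO=2 EX=4 WR=5
I2: IS=2 RO=6 EX=7 WR=8  [RAW R0: wait I1 write@5]
I3: IS=9 RO=10 EX=11 WR=12  [struct: IntU busy until I2 writes@8]
I4: IS=10 RO=13 EX=16 WR=17  [RAW R5: wait I3 write@12]
I5: IS=13 RO=14 EX=15 WR=16  [struct: IntU busy until I3 writes@12]
I6: IS=14 RO=15 EX=17 WR=18
I7: IS=19 RO=20 EX=23 WR=24  [WAW R0: wait I6 write@18]

I6 = (14, 15, 17, 18)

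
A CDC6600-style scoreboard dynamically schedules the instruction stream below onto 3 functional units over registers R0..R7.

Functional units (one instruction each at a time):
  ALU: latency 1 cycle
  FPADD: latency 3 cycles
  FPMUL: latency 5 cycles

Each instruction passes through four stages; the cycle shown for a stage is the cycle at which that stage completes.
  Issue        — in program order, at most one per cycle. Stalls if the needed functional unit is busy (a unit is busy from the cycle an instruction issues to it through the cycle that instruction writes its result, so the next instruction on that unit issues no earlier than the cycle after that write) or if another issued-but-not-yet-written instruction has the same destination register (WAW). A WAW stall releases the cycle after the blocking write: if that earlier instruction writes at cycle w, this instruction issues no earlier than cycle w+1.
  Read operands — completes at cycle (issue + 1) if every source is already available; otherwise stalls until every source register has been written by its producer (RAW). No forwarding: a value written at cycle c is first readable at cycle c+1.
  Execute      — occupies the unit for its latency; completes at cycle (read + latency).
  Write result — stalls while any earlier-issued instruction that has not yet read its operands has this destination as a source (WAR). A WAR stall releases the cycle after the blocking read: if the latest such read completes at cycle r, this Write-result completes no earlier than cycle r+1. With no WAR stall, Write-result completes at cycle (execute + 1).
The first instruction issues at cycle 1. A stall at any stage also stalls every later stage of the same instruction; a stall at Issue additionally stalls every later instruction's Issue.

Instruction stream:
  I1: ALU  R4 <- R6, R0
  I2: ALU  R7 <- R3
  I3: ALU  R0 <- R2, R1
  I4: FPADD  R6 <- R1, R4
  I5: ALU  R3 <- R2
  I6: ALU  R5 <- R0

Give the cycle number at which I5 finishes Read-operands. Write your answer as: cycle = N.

cycle = 14

t=1  I1→ALU
t=2  I1 RO
t=3  I1 EX
t=4  I1 WR R4
t=5  I2→ALU
t=6  I2 RO
t=7  I2 EX
t=8  I2 WR R7
t=9  I3→ALU
t=10  I3 RO | I4→FPADD
t=11  I3 EX | I4 RO
t=12  I3 WR R0
t=13  I5→ALU
t=14  I4 EX | I5 RO
t=15  I4 WR R6 | I5 EX
t=16  I5 WR R3
t=17  I6→ALU
t=18  I6 RO
t=19  I6 EX
t=20  I6 WR R5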